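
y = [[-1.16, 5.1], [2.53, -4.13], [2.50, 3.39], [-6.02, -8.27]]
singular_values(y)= [11.92, 5.58]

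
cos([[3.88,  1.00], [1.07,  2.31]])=[[-0.3, -0.03], [-0.04, -0.24]]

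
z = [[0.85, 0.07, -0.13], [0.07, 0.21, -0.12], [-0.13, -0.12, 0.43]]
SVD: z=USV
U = [[-0.94,0.33,-0.02], [-0.15,-0.37,0.92], [0.30,0.87,0.39]]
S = [0.9, 0.43, 0.16]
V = [[-0.94,-0.15,0.30],  [0.33,-0.37,0.87],  [-0.02,0.92,0.39]]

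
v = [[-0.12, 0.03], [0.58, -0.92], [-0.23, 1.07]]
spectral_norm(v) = 1.52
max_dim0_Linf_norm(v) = 1.07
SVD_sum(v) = [[-0.03,  0.07], [0.41,  -0.99], [-0.41,  1.00]] + [[-0.09,-0.04], [0.17,0.07], [0.18,0.07]]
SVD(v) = [[-0.05, 0.35], [0.7, -0.65], [-0.71, -0.67]] @ diag([1.5210105766708748, 0.28710072388507474]) @ [[0.38,  -0.93], [-0.93,  -0.38]]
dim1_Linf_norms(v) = [0.12, 0.92, 1.07]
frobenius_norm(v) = 1.55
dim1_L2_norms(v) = [0.12, 1.09, 1.09]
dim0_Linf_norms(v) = [0.58, 1.07]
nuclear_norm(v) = 1.81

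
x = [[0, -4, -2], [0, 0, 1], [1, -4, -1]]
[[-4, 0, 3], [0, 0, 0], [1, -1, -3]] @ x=[[3, 4, 5], [0, 0, 0], [-3, 8, 0]]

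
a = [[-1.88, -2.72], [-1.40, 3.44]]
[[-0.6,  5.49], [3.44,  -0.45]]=a @ [[-0.71, -1.72], [0.71, -0.83]]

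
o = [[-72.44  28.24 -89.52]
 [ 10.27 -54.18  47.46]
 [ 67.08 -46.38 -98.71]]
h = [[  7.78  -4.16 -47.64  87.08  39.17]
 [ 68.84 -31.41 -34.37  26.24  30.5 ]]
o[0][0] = -72.44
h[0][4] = 39.17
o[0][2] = -89.52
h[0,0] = 7.78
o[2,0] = 67.08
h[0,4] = 39.17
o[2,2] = -98.71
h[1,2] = -34.37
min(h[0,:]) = -47.64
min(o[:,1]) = -54.18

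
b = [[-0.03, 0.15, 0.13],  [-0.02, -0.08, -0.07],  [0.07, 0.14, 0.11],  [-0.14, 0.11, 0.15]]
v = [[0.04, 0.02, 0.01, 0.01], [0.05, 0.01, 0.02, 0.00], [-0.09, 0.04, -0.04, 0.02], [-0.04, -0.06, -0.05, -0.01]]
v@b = [[-0.0,  0.01,  0.01], [-0.0,  0.01,  0.01], [-0.00,  -0.02,  -0.02], [0.0,  -0.01,  -0.01]]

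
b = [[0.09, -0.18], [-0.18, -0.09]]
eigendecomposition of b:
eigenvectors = [[0.85, 0.53],  [-0.53, 0.85]]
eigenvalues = [0.2, -0.2]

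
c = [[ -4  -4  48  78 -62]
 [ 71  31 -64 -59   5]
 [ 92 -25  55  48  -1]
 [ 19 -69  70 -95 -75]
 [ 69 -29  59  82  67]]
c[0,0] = -4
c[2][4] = -1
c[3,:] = [19, -69, 70, -95, -75]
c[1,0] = 71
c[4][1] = -29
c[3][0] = 19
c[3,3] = -95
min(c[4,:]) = -29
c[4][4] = 67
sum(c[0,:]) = 56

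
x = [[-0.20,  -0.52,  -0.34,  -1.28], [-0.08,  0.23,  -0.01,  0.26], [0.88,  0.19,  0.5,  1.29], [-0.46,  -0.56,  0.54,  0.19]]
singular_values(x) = [2.14, 0.93, 0.58, 0.0]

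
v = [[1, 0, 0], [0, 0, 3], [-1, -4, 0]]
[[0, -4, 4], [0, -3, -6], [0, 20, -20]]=v @ [[0, -4, 4], [0, -4, 4], [0, -1, -2]]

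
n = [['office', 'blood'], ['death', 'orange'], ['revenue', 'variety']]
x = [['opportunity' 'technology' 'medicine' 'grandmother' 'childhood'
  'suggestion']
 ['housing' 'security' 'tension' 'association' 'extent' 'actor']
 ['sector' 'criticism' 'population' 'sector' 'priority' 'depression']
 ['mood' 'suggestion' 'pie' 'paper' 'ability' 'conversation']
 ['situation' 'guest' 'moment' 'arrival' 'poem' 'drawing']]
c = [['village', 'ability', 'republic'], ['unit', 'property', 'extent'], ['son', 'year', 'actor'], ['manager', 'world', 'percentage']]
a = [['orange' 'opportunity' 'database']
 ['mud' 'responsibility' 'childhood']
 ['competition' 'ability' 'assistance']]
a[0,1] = 'opportunity'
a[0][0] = 'orange'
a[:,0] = ['orange', 'mud', 'competition']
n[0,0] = 'office'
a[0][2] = 'database'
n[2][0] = 'revenue'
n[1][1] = 'orange'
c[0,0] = 'village'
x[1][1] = 'security'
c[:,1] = ['ability', 'property', 'year', 'world']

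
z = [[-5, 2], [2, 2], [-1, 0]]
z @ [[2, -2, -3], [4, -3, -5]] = [[-2, 4, 5], [12, -10, -16], [-2, 2, 3]]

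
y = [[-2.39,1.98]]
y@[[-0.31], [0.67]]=[[2.07]]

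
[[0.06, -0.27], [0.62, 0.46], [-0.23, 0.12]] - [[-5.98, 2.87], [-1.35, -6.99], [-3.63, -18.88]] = [[6.04,-3.14],  [1.97,7.45],  [3.40,19.00]]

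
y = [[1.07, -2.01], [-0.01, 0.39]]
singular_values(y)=[2.3, 0.17]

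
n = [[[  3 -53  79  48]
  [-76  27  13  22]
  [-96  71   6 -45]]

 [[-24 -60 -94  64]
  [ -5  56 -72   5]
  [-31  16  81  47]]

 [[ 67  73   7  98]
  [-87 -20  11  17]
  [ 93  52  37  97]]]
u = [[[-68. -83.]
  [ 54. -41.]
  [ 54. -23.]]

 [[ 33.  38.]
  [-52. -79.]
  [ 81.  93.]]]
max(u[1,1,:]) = -52.0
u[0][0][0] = -68.0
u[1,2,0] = 81.0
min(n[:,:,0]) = -96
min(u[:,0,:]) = -83.0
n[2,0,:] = [67, 73, 7, 98]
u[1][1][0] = -52.0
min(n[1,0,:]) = -94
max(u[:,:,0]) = 81.0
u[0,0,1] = -83.0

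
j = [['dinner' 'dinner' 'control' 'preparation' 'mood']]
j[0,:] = ['dinner', 'dinner', 'control', 'preparation', 'mood']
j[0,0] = 'dinner'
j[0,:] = ['dinner', 'dinner', 'control', 'preparation', 'mood']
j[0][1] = 'dinner'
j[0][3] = 'preparation'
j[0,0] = 'dinner'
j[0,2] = 'control'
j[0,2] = 'control'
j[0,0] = 'dinner'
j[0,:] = ['dinner', 'dinner', 'control', 'preparation', 'mood']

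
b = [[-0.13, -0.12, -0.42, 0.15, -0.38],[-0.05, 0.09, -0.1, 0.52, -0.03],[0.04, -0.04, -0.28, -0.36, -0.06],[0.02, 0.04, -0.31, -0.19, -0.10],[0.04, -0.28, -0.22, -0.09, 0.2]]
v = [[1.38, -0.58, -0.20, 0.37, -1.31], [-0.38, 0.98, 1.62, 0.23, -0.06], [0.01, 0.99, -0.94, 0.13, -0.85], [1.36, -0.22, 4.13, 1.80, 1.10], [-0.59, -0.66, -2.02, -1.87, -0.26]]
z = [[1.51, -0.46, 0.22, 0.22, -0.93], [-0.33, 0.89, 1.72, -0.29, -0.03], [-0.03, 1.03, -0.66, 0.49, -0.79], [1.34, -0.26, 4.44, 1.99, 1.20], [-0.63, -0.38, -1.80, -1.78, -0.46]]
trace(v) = 2.96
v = z + b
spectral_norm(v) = 5.77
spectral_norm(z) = 5.94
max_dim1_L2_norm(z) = 5.19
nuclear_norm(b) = 2.00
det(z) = -0.05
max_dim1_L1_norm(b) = 1.2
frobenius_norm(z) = 6.63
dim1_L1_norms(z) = [3.34, 3.26, 3.0, 9.23, 5.05]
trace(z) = 3.27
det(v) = -5.26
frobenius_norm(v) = 6.51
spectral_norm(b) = 0.74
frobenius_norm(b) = 1.10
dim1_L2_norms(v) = [2.03, 1.95, 1.61, 4.84, 2.9]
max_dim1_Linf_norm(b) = 0.52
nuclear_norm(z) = 10.95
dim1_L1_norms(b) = [1.2, 0.79, 0.78, 0.66, 0.83]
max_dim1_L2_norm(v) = 4.84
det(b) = -0.00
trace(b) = -0.31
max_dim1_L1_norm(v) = 8.61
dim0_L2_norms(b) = [0.15, 0.32, 0.64, 0.68, 0.45]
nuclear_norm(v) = 10.95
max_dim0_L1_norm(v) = 8.91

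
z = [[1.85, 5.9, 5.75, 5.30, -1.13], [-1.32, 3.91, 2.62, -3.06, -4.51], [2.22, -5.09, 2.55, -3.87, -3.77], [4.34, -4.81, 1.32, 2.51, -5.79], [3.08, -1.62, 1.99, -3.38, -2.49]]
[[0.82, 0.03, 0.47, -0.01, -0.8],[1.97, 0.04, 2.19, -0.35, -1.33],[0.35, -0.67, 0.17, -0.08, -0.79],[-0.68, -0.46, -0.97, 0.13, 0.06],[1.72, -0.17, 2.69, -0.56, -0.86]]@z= [[0.01, 3.91, 4.39, 5.11, -0.78], [2.84, 4.47, 13.91, 5.46, -5.32], [-0.87, 0.24, -0.99, 5.72, 4.42], [-2.06, -1.60, -7.3, 1.68, 5.6], [4.3, -0.12, 13.85, 0.73, -5.93]]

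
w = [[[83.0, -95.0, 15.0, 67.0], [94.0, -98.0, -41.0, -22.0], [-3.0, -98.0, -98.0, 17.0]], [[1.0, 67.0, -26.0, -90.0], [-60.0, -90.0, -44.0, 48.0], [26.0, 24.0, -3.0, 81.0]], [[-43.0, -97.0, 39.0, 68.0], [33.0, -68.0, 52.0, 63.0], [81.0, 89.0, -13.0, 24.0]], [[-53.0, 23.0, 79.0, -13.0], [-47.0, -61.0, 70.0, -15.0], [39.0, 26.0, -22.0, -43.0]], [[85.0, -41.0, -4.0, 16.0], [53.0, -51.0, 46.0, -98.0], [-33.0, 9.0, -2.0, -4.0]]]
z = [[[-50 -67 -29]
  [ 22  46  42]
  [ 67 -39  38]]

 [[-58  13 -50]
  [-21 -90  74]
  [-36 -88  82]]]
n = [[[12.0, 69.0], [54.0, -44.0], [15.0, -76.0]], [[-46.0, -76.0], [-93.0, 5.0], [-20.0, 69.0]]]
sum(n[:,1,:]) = -78.0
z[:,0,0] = [-50, -58]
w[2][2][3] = 24.0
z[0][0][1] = -67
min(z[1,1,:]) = -90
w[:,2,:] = [[-3.0, -98.0, -98.0, 17.0], [26.0, 24.0, -3.0, 81.0], [81.0, 89.0, -13.0, 24.0], [39.0, 26.0, -22.0, -43.0], [-33.0, 9.0, -2.0, -4.0]]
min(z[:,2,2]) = 38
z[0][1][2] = 42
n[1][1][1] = 5.0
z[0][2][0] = 67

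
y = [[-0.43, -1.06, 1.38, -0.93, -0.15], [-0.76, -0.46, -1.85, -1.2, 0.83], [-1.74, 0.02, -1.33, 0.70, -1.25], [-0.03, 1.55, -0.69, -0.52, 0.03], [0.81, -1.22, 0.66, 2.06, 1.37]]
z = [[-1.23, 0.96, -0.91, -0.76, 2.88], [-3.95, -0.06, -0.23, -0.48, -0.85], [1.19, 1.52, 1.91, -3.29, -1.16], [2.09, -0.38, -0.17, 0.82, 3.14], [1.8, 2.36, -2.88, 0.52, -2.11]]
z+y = [[-1.66, -0.10, 0.47, -1.69, 2.73], [-4.71, -0.52, -2.08, -1.68, -0.02], [-0.55, 1.54, 0.58, -2.59, -2.41], [2.06, 1.17, -0.86, 0.3, 3.17], [2.61, 1.14, -2.22, 2.58, -0.74]]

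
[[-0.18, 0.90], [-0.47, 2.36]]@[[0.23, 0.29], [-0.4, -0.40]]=[[-0.4, -0.41],[-1.05, -1.08]]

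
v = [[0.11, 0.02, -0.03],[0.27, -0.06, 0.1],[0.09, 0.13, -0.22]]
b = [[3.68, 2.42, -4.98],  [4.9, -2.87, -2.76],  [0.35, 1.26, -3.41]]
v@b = [[0.49, 0.17, -0.5],[0.73, 0.95, -1.52],[0.89, -0.43, -0.06]]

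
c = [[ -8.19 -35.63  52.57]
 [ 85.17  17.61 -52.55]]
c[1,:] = [85.17, 17.61, -52.55]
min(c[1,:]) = -52.55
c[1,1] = 17.61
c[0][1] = -35.63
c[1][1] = 17.61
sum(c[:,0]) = 76.98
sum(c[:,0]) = 76.98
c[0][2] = 52.57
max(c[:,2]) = 52.57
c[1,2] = -52.55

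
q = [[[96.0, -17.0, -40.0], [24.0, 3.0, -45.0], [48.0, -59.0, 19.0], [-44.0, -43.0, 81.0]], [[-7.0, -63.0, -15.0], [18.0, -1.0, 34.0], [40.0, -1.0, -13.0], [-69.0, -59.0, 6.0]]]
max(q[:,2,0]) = 48.0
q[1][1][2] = 34.0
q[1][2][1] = -1.0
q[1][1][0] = 18.0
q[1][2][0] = 40.0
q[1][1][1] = -1.0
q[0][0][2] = -40.0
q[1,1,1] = -1.0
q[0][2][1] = -59.0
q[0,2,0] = 48.0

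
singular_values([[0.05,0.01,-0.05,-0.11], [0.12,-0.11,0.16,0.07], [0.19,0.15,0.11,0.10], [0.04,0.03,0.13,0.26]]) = [0.41, 0.21, 0.18, 0.02]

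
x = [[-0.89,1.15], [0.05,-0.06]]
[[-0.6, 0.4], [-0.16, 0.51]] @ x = [[0.55, -0.71], [0.17, -0.21]]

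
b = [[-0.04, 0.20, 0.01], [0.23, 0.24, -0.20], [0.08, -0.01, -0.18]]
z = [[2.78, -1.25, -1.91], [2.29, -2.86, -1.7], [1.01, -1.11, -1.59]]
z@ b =[[-0.55, 0.28, 0.62], [-0.89, -0.21, 0.9], [-0.42, -0.05, 0.52]]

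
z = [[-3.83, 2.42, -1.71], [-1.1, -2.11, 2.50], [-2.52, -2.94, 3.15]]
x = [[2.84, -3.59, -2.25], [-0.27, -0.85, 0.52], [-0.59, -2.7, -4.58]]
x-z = [[6.67,-6.01,-0.54], [0.83,1.26,-1.98], [1.93,0.24,-7.73]]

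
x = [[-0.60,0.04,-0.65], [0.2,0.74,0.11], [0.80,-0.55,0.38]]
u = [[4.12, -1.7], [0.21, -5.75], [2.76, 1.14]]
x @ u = [[-4.26, 0.05], [1.28, -4.47], [4.23, 2.24]]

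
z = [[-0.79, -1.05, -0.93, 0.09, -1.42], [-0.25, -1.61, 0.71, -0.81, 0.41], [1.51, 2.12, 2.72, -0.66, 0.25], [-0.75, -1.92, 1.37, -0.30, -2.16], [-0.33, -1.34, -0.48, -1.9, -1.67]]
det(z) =0.028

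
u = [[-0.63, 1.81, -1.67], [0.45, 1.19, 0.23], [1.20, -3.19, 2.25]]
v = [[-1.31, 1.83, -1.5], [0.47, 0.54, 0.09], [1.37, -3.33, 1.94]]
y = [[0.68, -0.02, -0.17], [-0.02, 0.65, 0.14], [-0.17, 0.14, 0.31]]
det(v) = 0.25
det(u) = 1.30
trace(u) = 2.81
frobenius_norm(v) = 4.96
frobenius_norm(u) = 4.98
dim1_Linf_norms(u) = [1.81, 1.19, 3.19]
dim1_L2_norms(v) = [2.7, 0.72, 4.09]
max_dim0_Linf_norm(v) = 3.33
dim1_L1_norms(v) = [4.64, 1.1, 6.64]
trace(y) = 1.64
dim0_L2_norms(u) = [1.43, 3.86, 2.81]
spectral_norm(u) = 4.85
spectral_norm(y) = 0.79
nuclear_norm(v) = 5.79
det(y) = 0.11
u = v + y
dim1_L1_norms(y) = [0.87, 0.81, 0.62]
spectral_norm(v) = 4.88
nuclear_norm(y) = 1.64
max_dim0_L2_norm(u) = 3.86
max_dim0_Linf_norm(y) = 0.68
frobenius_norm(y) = 1.04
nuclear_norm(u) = 6.21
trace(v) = 1.17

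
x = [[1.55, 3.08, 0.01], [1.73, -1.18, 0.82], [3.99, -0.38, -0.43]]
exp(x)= [[17.92, 12.14, 2.61], [10.14, 6.80, 1.60], [18.1, 11.73, 2.89]]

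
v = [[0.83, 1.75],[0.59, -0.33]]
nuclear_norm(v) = 2.61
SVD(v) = [[-1.0, 0.03], [0.03, 1.0]] @ diag([1.9374566635899955, 0.6742860496189452]) @ [[-0.42,-0.91], [0.91,-0.42]]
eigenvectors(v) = [[0.95, -0.71], [0.32, 0.71]]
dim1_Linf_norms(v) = [1.75, 0.59]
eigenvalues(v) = [1.42, -0.92]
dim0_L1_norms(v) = [1.42, 2.08]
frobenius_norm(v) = 2.05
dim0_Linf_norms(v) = [0.83, 1.75]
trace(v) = 0.50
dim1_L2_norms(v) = [1.94, 0.68]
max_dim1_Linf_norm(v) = 1.75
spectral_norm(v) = 1.94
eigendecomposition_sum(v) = [[1.06, 1.06], [0.36, 0.36]] + [[-0.23, 0.69], [0.23, -0.69]]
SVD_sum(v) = [[0.81, 1.76], [-0.02, -0.05]] + [[0.02, -0.01], [0.61, -0.28]]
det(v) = -1.31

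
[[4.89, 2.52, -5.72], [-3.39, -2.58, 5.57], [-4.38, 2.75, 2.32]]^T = [[4.89, -3.39, -4.38], [2.52, -2.58, 2.75], [-5.72, 5.57, 2.32]]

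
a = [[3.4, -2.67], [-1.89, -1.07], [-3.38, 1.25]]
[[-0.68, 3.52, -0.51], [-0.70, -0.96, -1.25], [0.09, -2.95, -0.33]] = a @ [[0.13, 0.73, 0.32], [0.42, -0.39, 0.6]]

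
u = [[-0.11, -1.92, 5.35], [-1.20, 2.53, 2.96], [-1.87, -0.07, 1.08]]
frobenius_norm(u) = 7.32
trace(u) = 3.50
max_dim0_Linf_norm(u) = 5.35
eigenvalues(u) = [(0.05+3.14j), (0.05-3.14j), (3.4+0j)]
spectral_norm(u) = 6.31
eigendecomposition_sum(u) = [[(-0.23+1.41j), -0.57+0.37j, 2.76+0.03j], [(0.07+0.62j), (-0.2+0.22j), 1.16-0.31j], [-0.81+0.13j, -0.30-0.24j, (0.48+1.51j)]] + [[(-0.23-1.41j), -0.57-0.37j, (2.76-0.03j)],[0.07-0.62j, (-0.2-0.22j), (1.16+0.31j)],[-0.81-0.13j, -0.30+0.24j, 0.48-1.51j]] + [[(0.36-0j),(-0.78-0j),(-0.17+0j)], [(-1.34+0j),2.92+0.00j,(0.64-0j)], [(-0.25+0j),(0.54+0j),(0.12-0j)]]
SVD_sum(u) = [[-0.91, -0.43, 5.33], [-0.49, -0.23, 2.86], [-0.23, -0.11, 1.36]] + [[0.67,-1.54,-0.01],  [-1.12,2.58,0.02],  [-0.27,0.63,0.0]] + [[0.13, 0.06, 0.03], [0.41, 0.18, 0.08], [-1.36, -0.59, -0.28]]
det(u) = 33.58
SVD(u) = [[-0.86, -0.50, 0.09], [-0.46, 0.84, 0.29], [-0.22, 0.21, -0.95]] @ diag([6.311155333006814, 3.353150761345534, 1.586631127372554]) @ [[0.17, 0.08, -0.98], [-0.40, 0.92, 0.01], [0.90, 0.39, 0.19]]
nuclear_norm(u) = 11.25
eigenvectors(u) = [[(0.81+0j),  0.81-0.00j,  (0.25+0j)], [0.34-0.10j,  0.34+0.10j,  (-0.95+0j)], [0.15+0.44j,  (0.15-0.44j),  (-0.18+0j)]]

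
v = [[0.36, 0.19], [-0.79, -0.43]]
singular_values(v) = [0.99, 0.0]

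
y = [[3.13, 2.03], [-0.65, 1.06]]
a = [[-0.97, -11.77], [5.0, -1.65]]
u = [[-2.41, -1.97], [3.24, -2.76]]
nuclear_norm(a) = 16.97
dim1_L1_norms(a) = [12.74, 6.65]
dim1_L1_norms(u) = [4.38, 6.0]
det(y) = 4.64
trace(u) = -5.17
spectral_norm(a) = 11.89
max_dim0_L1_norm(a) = 13.42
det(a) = 60.45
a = y @ u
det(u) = 13.03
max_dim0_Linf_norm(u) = 3.24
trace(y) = 4.19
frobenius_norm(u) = 5.27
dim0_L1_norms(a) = [5.97, 13.42]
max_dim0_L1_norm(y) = 3.78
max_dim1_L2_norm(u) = 4.26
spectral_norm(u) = 4.33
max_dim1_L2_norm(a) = 11.81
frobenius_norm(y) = 3.93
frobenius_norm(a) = 12.93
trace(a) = -2.62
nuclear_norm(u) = 7.34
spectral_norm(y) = 3.73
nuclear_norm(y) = 4.97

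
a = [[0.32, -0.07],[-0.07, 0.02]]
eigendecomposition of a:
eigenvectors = [[0.98,  0.22], [-0.22,  0.98]]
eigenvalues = [0.34, 0.0]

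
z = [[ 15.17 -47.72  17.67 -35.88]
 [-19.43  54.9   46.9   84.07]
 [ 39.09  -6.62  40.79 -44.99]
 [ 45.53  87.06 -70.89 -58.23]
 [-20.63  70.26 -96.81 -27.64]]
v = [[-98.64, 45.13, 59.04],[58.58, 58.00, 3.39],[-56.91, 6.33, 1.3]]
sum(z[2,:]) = 28.270000000000003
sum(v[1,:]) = 119.97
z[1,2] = 46.9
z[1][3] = 84.07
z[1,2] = 46.9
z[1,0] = -19.43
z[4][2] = -96.81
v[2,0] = -56.91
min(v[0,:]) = -98.64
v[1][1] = 58.0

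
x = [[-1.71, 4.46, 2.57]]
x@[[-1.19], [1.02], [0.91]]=[[8.92]]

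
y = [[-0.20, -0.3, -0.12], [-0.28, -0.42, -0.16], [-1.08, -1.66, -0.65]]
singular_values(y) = [2.18, 0.01, 0.0]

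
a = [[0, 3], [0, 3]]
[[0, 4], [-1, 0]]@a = [[0, 12], [0, -3]]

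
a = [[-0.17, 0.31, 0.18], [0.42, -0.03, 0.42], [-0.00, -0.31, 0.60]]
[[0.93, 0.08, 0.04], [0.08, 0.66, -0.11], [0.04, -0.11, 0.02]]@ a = [[-0.12,0.27,0.22], [0.26,0.04,0.23], [-0.05,0.01,-0.03]]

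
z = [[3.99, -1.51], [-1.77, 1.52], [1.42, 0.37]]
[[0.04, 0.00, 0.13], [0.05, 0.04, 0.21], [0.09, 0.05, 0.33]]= z @[[0.04, 0.02, 0.15],[0.08, 0.05, 0.31]]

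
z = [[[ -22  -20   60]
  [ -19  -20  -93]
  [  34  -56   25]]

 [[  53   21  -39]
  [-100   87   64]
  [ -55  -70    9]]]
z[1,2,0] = -55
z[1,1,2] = 64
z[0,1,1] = -20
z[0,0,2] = 60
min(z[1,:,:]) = -100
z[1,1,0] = -100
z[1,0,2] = -39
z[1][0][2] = -39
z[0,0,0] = -22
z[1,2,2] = 9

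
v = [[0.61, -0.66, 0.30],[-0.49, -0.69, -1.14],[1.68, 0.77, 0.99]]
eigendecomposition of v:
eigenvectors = [[-0.50+0.00j,-0.41+0.05j,(-0.41-0.05j)], [(0.46+0j),(-0.26+0.58j),-0.26-0.58j], [-0.73+0.00j,(0.65+0j),(0.65-0j)]]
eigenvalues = [(1.66+0j), (-0.37+0.8j), (-0.37-0.8j)]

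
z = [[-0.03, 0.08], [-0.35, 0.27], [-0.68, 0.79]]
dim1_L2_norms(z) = [0.09, 0.44, 1.04]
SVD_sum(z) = [[-0.05, 0.06], [-0.29, 0.32], [-0.7, 0.77]] + [[0.02,0.02], [-0.06,-0.05], [0.02,0.02]]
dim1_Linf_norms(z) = [0.08, 0.35, 0.79]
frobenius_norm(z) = 1.14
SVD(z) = [[-0.07, 0.36],  [-0.38, -0.87],  [-0.92, 0.34]] @ diag([1.1319984196531176, 0.08820191552820117]) @ [[0.67,-0.74],[0.74,0.67]]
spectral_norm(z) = 1.13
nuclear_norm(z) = 1.22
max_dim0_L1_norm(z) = 1.14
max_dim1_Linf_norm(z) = 0.79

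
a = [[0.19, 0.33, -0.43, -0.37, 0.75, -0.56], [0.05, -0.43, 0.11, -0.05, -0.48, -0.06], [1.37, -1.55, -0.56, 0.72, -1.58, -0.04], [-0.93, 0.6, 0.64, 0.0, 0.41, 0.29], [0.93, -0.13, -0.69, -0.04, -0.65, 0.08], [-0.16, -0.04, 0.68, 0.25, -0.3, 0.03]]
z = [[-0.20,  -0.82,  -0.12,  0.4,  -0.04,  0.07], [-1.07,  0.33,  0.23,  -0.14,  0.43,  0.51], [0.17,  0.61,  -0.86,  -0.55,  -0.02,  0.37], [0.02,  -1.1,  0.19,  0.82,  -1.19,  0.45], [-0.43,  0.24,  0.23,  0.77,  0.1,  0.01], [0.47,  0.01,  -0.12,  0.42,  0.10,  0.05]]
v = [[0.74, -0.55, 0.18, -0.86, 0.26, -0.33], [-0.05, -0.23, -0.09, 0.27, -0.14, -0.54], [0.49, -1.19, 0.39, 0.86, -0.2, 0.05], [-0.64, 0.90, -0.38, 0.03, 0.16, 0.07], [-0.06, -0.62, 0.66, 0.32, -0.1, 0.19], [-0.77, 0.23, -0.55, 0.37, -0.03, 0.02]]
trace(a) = -1.42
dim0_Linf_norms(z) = [1.07, 1.1, 0.86, 0.82, 1.19, 0.51]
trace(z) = 0.24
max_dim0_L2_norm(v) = 1.74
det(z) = 0.42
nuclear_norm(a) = 6.19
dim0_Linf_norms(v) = [0.77, 1.19, 0.66, 0.86, 0.26, 0.54]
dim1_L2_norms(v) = [1.34, 0.67, 1.61, 1.18, 0.99, 1.04]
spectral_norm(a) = 3.27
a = v @ z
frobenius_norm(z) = 3.02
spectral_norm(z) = 2.19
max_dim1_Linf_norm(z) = 1.19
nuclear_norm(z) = 6.35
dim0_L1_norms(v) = [2.75, 3.72, 2.25, 2.71, 0.89, 1.2]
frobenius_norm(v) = 2.88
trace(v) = 0.85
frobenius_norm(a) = 3.70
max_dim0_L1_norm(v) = 3.72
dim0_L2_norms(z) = [1.27, 1.56, 0.95, 1.39, 1.27, 0.78]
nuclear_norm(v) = 5.47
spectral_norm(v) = 2.24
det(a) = -0.02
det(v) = -0.06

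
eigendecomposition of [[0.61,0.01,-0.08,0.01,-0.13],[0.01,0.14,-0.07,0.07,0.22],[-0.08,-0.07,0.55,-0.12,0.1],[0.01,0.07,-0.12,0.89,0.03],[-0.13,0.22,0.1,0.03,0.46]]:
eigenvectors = [[0.09,-0.1,0.69,-0.68,0.21], [-0.86,-0.12,-0.17,-0.13,0.45], [-0.18,0.32,-0.38,-0.63,-0.57], [0.03,-0.93,-0.18,-0.12,-0.29], [0.47,-0.02,-0.57,-0.33,0.58]]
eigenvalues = [0.0, 0.94, 0.76, 0.48, 0.47]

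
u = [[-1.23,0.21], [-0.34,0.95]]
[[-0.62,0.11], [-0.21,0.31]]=u @ [[0.50, -0.04],[-0.04, 0.31]]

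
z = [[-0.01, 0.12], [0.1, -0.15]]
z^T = [[-0.01, 0.1], [0.12, -0.15]]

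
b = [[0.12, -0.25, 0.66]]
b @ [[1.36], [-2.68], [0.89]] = [[1.42]]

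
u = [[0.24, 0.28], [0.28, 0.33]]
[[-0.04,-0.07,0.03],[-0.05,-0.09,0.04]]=u @ [[0.13, -0.16, -0.16],  [-0.25, -0.13, 0.26]]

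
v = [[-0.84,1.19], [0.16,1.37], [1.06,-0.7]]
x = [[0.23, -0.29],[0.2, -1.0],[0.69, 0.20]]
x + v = [[-0.61,0.90], [0.36,0.37], [1.75,-0.50]]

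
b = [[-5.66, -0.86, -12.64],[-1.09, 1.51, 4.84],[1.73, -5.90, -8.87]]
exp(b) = [[0.01, 0.17, 0.13], [0.01, 0.09, 0.06], [-0.00, -0.04, -0.03]]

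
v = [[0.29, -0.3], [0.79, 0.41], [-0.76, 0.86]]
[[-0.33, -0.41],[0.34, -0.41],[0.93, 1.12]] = v @ [[-0.09,  -0.82], [1.00,  0.58]]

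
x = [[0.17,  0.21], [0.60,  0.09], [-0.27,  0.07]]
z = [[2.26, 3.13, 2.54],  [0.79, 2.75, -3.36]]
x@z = [[0.55, 1.11, -0.27], [1.43, 2.13, 1.22], [-0.55, -0.65, -0.92]]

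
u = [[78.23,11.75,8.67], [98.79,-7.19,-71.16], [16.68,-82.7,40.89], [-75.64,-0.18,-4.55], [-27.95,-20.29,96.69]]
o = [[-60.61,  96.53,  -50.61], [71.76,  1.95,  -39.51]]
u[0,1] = 11.75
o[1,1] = 1.95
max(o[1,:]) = 71.76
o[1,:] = [71.76, 1.95, -39.51]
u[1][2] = -71.16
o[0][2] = -50.61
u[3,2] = -4.55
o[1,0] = 71.76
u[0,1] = 11.75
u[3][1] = -0.18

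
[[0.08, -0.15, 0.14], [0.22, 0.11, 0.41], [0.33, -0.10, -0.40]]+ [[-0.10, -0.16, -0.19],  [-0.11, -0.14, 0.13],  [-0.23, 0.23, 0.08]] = [[-0.02,-0.31,-0.05], [0.11,-0.03,0.54], [0.1,0.13,-0.32]]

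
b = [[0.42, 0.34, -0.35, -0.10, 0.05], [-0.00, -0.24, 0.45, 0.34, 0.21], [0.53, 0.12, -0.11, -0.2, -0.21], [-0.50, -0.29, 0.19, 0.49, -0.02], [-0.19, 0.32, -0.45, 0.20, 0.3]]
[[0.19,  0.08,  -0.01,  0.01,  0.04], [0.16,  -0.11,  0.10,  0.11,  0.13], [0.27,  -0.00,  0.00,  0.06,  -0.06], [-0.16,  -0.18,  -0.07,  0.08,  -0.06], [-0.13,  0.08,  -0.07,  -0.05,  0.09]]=b @ [[0.66,-0.13,0.06,0.25,0.06], [-0.13,0.43,0.14,-0.3,0.14], [0.06,0.14,0.29,-0.1,0.17], [0.25,-0.30,-0.10,0.27,-0.02], [0.06,0.14,0.17,-0.02,0.47]]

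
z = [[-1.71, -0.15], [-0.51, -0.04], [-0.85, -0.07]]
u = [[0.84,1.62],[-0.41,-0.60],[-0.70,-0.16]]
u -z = [[2.55,1.77], [0.10,-0.56], [0.15,-0.09]]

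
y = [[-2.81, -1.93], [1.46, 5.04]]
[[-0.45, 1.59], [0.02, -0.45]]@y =[[3.59, 8.88], [-0.71, -2.31]]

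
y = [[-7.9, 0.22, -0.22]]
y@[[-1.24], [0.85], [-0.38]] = [[10.07]]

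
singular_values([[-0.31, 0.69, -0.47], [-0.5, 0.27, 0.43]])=[0.92, 0.67]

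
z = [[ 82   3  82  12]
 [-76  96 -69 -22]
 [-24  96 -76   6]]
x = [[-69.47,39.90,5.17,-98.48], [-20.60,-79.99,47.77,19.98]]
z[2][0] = -24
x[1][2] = 47.77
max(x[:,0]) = -20.6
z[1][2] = -69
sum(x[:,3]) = -78.5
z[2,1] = 96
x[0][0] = -69.47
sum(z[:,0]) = -18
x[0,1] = 39.9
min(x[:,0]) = -69.47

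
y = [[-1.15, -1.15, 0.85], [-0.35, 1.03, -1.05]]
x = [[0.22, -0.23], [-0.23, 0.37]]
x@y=[[-0.17, -0.49, 0.43], [0.14, 0.65, -0.58]]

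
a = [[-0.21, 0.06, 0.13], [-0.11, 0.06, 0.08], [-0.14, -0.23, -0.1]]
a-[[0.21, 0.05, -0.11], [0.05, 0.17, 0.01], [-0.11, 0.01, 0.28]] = [[-0.42, 0.01, 0.24], [-0.16, -0.11, 0.07], [-0.03, -0.24, -0.38]]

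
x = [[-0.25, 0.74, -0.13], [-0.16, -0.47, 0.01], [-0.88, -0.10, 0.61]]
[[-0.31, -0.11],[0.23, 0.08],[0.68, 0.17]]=x @[[-0.26, -0.08], [-0.39, -0.15], [0.68, 0.14]]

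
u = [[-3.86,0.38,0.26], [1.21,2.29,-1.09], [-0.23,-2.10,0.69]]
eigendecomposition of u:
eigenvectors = [[0.98, -0.02, 0.1], [-0.20, -0.77, 0.36], [-0.04, 0.64, 0.93]]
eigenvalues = [-3.95, 3.22, -0.16]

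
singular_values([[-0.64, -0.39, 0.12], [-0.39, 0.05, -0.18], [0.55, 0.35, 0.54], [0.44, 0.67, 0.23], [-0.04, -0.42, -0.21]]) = [1.39, 0.5, 0.47]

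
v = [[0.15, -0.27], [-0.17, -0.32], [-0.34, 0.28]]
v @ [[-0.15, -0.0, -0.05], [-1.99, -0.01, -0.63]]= [[0.51, 0.00, 0.16], [0.66, 0.00, 0.21], [-0.51, -0.00, -0.16]]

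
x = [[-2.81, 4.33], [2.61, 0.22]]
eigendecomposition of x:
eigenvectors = [[-0.89, -0.64],[0.45, -0.77]]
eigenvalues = [-4.98, 2.39]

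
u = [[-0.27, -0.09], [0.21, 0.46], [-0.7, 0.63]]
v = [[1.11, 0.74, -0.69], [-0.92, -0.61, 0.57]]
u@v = [[-0.22,-0.14,0.14],[-0.19,-0.13,0.12],[-1.36,-0.9,0.84]]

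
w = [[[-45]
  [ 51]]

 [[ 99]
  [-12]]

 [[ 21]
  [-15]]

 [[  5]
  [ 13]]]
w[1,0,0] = 99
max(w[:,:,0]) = 99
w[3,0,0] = 5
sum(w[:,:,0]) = 117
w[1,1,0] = -12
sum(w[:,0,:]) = 80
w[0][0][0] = -45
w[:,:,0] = [[-45, 51], [99, -12], [21, -15], [5, 13]]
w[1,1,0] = -12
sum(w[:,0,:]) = 80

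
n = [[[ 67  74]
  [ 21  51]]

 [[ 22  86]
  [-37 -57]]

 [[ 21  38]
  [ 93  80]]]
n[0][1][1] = 51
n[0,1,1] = 51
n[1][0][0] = 22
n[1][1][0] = -37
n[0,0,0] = 67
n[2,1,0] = 93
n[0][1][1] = 51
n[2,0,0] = 21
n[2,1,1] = 80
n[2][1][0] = 93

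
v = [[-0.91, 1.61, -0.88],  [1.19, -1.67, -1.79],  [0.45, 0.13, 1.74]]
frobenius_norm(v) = 3.85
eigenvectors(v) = [[(0.64+0j), -0.68+0.00j, -0.68-0.00j], [-0.76+0.00j, -0.58-0.05j, (-0.58+0.05j)], [(-0.04+0j), (0.39+0.21j), (0.39-0.21j)]]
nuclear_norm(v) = 5.80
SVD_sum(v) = [[-0.32,0.55,0.54], [1.05,-1.79,-1.76], [-0.40,0.68,0.67]] + [[-0.78, 0.93, -1.4], [-0.01, 0.01, -0.02], [0.6, -0.72, 1.09]] + [[0.19, 0.13, -0.02],[0.15, 0.1, -0.02],[0.25, 0.17, -0.02]]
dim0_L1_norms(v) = [2.55, 3.41, 4.41]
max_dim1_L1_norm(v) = 4.65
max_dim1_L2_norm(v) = 2.72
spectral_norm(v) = 3.03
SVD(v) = [[-0.28, -0.79, 0.55], [0.9, -0.01, 0.44], [-0.34, 0.61, 0.71]] @ diag([3.0261608365949275, 2.348489037399586, 0.42148526934289904]) @ [[0.39, -0.66, -0.65], [0.42, -0.50, 0.76], [0.82, 0.56, -0.08]]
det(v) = -3.00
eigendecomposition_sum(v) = [[-1.02+0.00j, (1.45-0j), 0.38-0.00j], [1.21-0.00j, (-1.72+0j), (-0.45+0j)], [(0.07-0j), -0.09+0.00j, -0.02+0.00j]] + [[0.05+0.74j,0.08+0.53j,(-0.63+1.74j)], [(-0.01+0.64j),0.03+0.46j,(-0.67+1.43j)], [(0.19-0.44j),0.11-0.33j,0.88-0.81j]] + [[0.05-0.74j,0.08-0.53j,-0.63-1.74j], [-0.01-0.64j,(0.03-0.46j),(-0.67-1.43j)], [(0.19+0.44j),0.11+0.33j,(0.88+0.81j)]]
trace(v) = -0.84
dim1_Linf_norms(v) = [1.61, 1.79, 1.74]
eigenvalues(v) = [(-2.77+0j), (0.96+0.39j), (0.96-0.39j)]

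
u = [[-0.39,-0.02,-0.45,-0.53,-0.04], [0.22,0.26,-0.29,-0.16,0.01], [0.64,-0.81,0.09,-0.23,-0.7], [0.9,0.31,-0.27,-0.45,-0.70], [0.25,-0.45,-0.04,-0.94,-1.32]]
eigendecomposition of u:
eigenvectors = [[(-0.28+0j), 0.60+0.00j, (0.6-0j), -0.06+0.00j, 0.22+0.00j], [-0.04+0.00j, -0.01-0.27j, (-0.01+0.27j), (0.37+0j), (-0.01+0j)], [(-0.3+0j), (0.08-0.25j), (0.08+0.25j), -0.58+0.00j, 0.53+0.00j], [-0.34+0.00j, -0.22-0.41j, -0.22+0.41j, (0.59+0j), -0.65+0.00j], [(-0.85+0j), (0.47+0.25j), 0.47-0.25j, (-0.41+0j), (0.49+0j)]]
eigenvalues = [(-1.65+0j), (-0.28+0.54j), (-0.28-0.54j), (0.41+0j), 0j]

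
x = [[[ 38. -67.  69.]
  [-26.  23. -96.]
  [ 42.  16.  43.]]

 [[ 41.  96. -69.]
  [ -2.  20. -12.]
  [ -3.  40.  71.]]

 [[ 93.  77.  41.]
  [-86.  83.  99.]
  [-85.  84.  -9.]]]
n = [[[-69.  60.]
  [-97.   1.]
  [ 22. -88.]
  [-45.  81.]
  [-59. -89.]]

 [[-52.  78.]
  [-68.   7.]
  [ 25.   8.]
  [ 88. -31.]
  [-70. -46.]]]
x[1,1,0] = -2.0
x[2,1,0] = -86.0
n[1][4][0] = -70.0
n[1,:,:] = [[-52.0, 78.0], [-68.0, 7.0], [25.0, 8.0], [88.0, -31.0], [-70.0, -46.0]]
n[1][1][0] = -68.0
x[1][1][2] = -12.0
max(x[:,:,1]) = 96.0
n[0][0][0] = -69.0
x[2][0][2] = 41.0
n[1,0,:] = [-52.0, 78.0]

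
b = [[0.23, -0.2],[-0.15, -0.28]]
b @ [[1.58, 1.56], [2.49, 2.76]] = [[-0.13,-0.19], [-0.93,-1.01]]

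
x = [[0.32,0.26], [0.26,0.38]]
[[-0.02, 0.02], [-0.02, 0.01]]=x @ [[-0.02,0.05], [-0.05,-0.0]]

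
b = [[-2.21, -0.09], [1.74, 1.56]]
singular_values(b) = [3.03, 1.09]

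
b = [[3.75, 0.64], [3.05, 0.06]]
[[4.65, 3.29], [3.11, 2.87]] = b@[[0.99, 0.95], [1.46, -0.42]]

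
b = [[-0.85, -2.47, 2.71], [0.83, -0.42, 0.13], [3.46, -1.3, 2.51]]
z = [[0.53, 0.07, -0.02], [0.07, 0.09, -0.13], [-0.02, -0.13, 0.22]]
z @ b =[[-0.46, -1.31, 1.40], [-0.43, -0.04, -0.12], [0.67, -0.18, 0.48]]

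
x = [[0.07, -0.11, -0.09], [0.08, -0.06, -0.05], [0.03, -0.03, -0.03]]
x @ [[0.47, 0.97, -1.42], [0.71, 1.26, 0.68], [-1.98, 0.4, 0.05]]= [[0.13, -0.11, -0.18], [0.09, -0.02, -0.16], [0.05, -0.02, -0.06]]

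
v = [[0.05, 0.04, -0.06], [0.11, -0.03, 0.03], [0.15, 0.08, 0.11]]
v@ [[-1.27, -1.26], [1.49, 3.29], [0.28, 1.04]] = [[-0.02, 0.01], [-0.18, -0.21], [-0.04, 0.19]]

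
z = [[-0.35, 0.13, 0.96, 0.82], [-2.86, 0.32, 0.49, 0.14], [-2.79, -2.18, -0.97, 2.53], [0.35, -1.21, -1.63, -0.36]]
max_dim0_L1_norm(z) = 6.35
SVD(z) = [[-0.1, -0.29, 0.56, 0.77], [-0.43, -0.62, -0.64, 0.17], [-0.9, 0.29, 0.27, -0.2], [-0.05, 0.67, -0.46, 0.58]] @ diag([4.862053654649959, 2.889498860280528, 1.5864769909761292, 0.1442960597030696]) @ [[0.77, 0.38, 0.13, -0.49],[0.44, -0.58, -0.68, 0.06],[0.46, -0.1, 0.45, 0.76],[-0.01, -0.71, 0.57, -0.42]]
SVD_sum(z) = [[-0.38, -0.19, -0.07, 0.25], [-1.61, -0.8, -0.27, 1.03], [-3.36, -1.67, -0.57, 2.15], [-0.18, -0.09, -0.03, 0.11]] + [[-0.37, 0.49, 0.56, -0.05], [-0.79, 1.04, 1.21, -0.11], [0.37, -0.49, -0.57, 0.05], [0.86, -1.13, -1.32, 0.12]] + [[0.4, -0.09, 0.4, 0.67], [-0.46, 0.1, -0.46, -0.77], [0.19, -0.04, 0.19, 0.32], [-0.33, 0.07, -0.33, -0.56]] + [[-0.00, -0.08, 0.06, -0.05], [-0.00, -0.02, 0.01, -0.01], [0.00, 0.02, -0.02, 0.01], [-0.00, -0.06, 0.05, -0.03]]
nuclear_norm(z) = 9.48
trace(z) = -1.36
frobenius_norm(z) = 5.88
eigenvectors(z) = [[-0.03+0.30j, (-0.03-0.3j), 0.33+0.00j, (0.07+0j)], [-0.20+0.20j, -0.20-0.20j, (-0.78+0j), 0.68+0.00j], [-0.78+0.00j, (-0.78-0j), (0.52+0j), -0.52+0.00j], [-0.16-0.45j, -0.16+0.45j, (0.14+0j), (0.51+0j)]]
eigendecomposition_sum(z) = [[-0.43+0.69j, (0.19+0.38j), (0.48+0.23j), (0.3-0.36j)], [(-0.72+0.24j), -0.09+0.39j, 0.21+0.46j, 0.43-0.09j], [(-1.88-0.9j), -0.93+0.59j, (-0.46+1.29j), 1.01+0.66j], [0.14-1.26j, (-0.53-0.41j), (-0.84-0j), -0.17+0.72j]] + [[-0.43-0.69j, (0.19-0.38j), 0.48-0.23j, 0.30+0.36j],[(-0.72-0.24j), (-0.09-0.39j), (0.21-0.46j), (0.43+0.09j)],[(-1.88+0.9j), -0.93-0.59j, -0.46-1.29j, 1.01-0.66j],[(0.14+1.26j), -0.53+0.41j, -0.84+0.00j, (-0.17-0.72j)]] + [[0.52+0.00j, -0.24+0.00j, (-0.01-0j), (0.24+0j)], [(-1.23-0j), 0.57-0.00j, (0.02+0j), -0.57-0.00j], [0.82+0.00j, (-0.38+0j), -0.01-0.00j, (0.38+0j)], [(0.22+0j), -0.10+0.00j, -0.00-0.00j, 0.10+0.00j]] + [[-0.02-0.00j, (-0.01+0j), (0.01+0j), -0.02-0.00j], [(-0.19-0j), -0.07+0.00j, (0.06+0j), (-0.16-0j)], [0.14+0.00j, 0.05-0.00j, (-0.04-0j), (0.12+0j)], [(-0.14-0j), -0.05+0.00j, (0.04+0j), (-0.12-0j)]]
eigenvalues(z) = [(-1.15+3.09j), (-1.15-3.09j), (1.19+0j), (-0.25+0j)]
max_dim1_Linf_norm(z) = 2.86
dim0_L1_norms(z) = [6.35, 3.84, 4.05, 3.85]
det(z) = -3.22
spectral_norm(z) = 4.86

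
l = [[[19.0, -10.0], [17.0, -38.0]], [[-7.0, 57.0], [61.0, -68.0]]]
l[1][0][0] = -7.0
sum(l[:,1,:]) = -28.0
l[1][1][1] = -68.0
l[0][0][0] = 19.0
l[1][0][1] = 57.0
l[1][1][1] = -68.0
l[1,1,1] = -68.0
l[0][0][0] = 19.0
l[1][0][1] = 57.0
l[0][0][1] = -10.0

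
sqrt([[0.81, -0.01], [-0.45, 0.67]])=[[0.90, -0.01], [-0.26, 0.82]]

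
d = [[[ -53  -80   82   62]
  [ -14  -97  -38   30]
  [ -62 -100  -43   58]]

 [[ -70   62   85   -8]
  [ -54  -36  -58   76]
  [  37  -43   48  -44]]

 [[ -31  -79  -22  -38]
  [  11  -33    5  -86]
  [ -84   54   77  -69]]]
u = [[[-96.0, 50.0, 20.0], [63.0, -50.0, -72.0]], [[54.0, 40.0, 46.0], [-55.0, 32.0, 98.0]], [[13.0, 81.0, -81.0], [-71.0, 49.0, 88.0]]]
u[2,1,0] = -71.0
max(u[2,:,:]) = 88.0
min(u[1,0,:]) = 40.0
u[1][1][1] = 32.0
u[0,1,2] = -72.0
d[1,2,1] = -43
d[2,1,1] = -33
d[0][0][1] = -80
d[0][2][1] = -100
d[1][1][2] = -58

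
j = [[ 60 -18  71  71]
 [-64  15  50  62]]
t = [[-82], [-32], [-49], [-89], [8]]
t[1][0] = -32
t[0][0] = -82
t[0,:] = [-82]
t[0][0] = -82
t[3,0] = -89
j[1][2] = 50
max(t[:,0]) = 8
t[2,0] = -49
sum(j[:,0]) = -4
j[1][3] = 62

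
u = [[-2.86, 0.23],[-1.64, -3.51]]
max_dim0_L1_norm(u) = 4.5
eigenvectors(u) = [[-0.19-0.30j,-0.19+0.30j], [(0.94+0j),(0.94-0j)]]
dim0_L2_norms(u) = [3.3, 3.52]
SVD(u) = [[-0.41, -0.91], [-0.91, 0.41]] @ diag([4.095710419470747, 2.543099714883148]) @ [[0.65, 0.76], [0.76, -0.65]]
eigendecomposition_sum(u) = [[(-1.43+1.25j), (0.12+0.7j)],  [-0.82-5.01j, -1.75-0.73j]] + [[-1.43-1.25j,(0.12-0.7j)], [(-0.82+5.01j),(-1.75+0.73j)]]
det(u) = 10.42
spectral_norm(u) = 4.10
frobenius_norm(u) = 4.82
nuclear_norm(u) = 6.64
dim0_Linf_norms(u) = [2.86, 3.51]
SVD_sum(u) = [[-1.11, -1.28],[-2.44, -2.82]] + [[-1.75, 1.51], [0.8, -0.69]]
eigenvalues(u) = [(-3.18+0.52j), (-3.18-0.52j)]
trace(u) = -6.37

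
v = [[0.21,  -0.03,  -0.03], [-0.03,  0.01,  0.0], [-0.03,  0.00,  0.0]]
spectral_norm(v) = 0.22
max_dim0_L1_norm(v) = 0.27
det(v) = -0.00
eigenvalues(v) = [0.22, -0.01, 0.01]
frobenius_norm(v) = 0.22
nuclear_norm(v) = 0.23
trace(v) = 0.22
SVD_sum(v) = [[0.21, -0.03, -0.03],  [-0.03, 0.00, 0.0],  [-0.03, 0.00, 0.00]] + [[0.00,  0.0,  -0.00], [0.0,  0.01,  -0.0], [-0.0,  -0.0,  0.0]] + [[-0.00, -0.0, -0.00], [-0.0, -0.0, -0.00], [-0.00, -0.00, -0.00]]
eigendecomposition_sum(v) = [[0.21, -0.03, -0.03], [-0.03, 0.00, 0.0], [-0.03, 0.0, 0.00]] + [[-0.00, -0.0, -0.00], [-0.0, -0.0, -0.0], [-0.00, -0.0, -0.00]] + [[0.0, 0.0, -0.0], [0.0, 0.01, -0.00], [-0.00, -0.00, 0.0]]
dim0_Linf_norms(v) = [0.21, 0.03, 0.03]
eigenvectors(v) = [[-0.98, 0.18, -0.09], [0.14, 0.34, -0.93], [0.13, 0.93, 0.35]]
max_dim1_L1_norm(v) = 0.27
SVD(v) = [[-0.98, -0.09, 0.18], [0.14, -0.93, 0.34], [0.13, 0.35, 0.93]] @ diag([0.218437993232516, 0.007247191595526937, 0.0056851848280429565]) @ [[-0.98, 0.14, 0.13], [-0.09, -0.93, 0.35], [-0.18, -0.34, -0.93]]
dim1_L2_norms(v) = [0.21, 0.03, 0.03]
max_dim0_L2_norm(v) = 0.21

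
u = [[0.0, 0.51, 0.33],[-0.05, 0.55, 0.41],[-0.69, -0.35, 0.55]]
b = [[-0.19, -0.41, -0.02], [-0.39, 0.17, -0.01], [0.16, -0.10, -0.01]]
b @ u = [[0.03, -0.32, -0.24], [-0.0, -0.10, -0.06], [0.01, 0.03, 0.01]]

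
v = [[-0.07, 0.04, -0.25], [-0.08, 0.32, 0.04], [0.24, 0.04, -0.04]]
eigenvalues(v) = [(-0.06+0.25j), (-0.06-0.25j), (0.32+0j)]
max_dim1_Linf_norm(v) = 0.32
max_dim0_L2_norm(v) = 0.32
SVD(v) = [[-0.20, 0.91, 0.37], [-0.97, -0.25, 0.08], [0.17, -0.35, 0.92]] @ diag([0.336944880437765, 0.2620643046013108, 0.24081205908469727]) @ [[0.39, -0.92, 0.02], [-0.48, -0.22, -0.85], [0.78, 0.32, -0.53]]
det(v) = 0.02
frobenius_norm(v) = 0.49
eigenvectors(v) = [[(0.71+0j),0.71-0.00j,(0.02+0j)], [(0.07+0.12j),(0.07-0.12j),(0.99+0j)], [-0.03-0.69j,(-0.03+0.69j),(0.12+0j)]]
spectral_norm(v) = 0.34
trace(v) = 0.21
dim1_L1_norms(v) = [0.36, 0.44, 0.32]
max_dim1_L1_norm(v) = 0.44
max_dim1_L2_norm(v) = 0.33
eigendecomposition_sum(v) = [[-0.03+0.12j, 0.02+0.00j, (-0.13-0.03j)], [-0.02+0.01j, 0j, -0.01-0.02j], [(0.12+0.03j), -0.02j, -0.02+0.12j]] + [[-0.03-0.12j, (0.02-0j), (-0.13+0.03j)], [-0.02-0.01j, 0.00-0.00j, (-0.01+0.02j)], [(0.12-0.03j), 0.02j, (-0.02-0.12j)]] + [[-0.00+0.00j, (0.01+0j), -0j], [(-0.03+0j), 0.32+0.00j, (0.06-0j)], [-0.00+0.00j, (0.04+0j), 0.01-0.00j]]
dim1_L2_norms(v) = [0.26, 0.33, 0.25]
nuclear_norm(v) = 0.84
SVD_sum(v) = [[-0.03, 0.06, -0.00], [-0.13, 0.3, -0.00], [0.02, -0.05, 0.0]] + [[-0.11, -0.05, -0.2], [0.03, 0.01, 0.06], [0.04, 0.02, 0.08]] + [[0.07, 0.03, -0.05], [0.02, 0.01, -0.01], [0.17, 0.07, -0.12]]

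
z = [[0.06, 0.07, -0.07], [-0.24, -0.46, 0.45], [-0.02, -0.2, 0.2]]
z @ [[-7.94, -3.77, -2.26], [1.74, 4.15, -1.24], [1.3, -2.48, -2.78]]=[[-0.45, 0.24, -0.03], [1.69, -2.12, -0.14], [0.07, -1.25, -0.26]]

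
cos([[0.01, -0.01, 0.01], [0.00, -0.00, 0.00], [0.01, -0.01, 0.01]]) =[[1.00, 0.00, -0.0], [0.0, 1.0, 0.0], [-0.00, 0.0, 1.0]]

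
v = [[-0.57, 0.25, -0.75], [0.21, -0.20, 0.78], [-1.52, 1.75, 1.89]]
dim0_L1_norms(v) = [2.3, 2.2, 3.42]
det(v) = 0.55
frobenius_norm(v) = 3.25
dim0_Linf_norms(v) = [1.52, 1.75, 1.89]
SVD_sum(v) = [[0.03, -0.04, -0.05], [-0.15, 0.17, 0.19], [-1.47, 1.71, 1.96]] + [[-0.54, 0.36, -0.72], [0.43, -0.28, 0.57], [-0.06, 0.04, -0.07]] + [[-0.06, -0.07, 0.01], [-0.08, -0.08, 0.02], [0.01, 0.01, -0.0]]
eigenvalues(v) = [2.66, -1.39, -0.15]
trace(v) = 1.12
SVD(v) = [[0.02, 0.78, -0.63], [-0.1, -0.62, -0.78], [-0.99, 0.08, 0.06]] @ diag([3.004512254320701, 1.240364653477309, 0.14765378437701027]) @ [[0.49, -0.57, -0.66], [-0.56, 0.37, -0.74], [0.67, 0.73, -0.14]]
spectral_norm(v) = 3.00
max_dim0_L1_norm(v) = 3.42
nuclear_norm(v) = 4.39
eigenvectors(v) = [[-0.2, -0.66, 0.67], [0.24, 0.49, 0.73], [0.95, -0.57, -0.13]]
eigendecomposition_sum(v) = [[0.20, -0.26, -0.46], [-0.24, 0.32, 0.55], [-0.93, 1.23, 2.15]] + [[-0.71, 0.59, -0.30],[0.52, -0.43, 0.22],[-0.6, 0.5, -0.26]] + [[-0.06,-0.08,0.01],[-0.07,-0.08,0.01],[0.01,0.02,-0.0]]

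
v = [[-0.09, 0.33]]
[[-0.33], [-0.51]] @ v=[[0.03, -0.11], [0.05, -0.17]]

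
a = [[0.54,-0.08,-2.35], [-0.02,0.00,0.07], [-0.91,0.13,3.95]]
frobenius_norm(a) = 4.72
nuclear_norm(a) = 4.73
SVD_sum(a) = [[0.54, -0.08, -2.35], [-0.02, 0.00, 0.07], [-0.91, 0.13, 3.95]] + [[-0.00,-0.00,-0.00], [-0.00,-0.0,-0.00], [-0.0,-0.0,-0.00]] + [[0.00, -0.00, 0.0], [-0.00, 0.0, -0.00], [0.0, -0.00, 0.0]]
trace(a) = 4.49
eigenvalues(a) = [4.49, 0.0, -0.0]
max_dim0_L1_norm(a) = 6.37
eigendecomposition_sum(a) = [[0.54,-0.08,-2.35], [-0.02,0.00,0.07], [-0.91,0.13,3.95]] + [[0.0, -0.0, 0.0], [-0.00, 0.00, -0.00], [0.0, -0.00, 0.00]] + [[-0.00, -0.0, -0.0], [-0.00, -0.0, -0.00], [-0.00, -0.00, -0.00]]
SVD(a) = [[-0.51,-0.41,0.76], [0.02,-0.88,-0.47], [0.86,-0.23,0.46]] @ diag([4.719456910938132, 0.005006123783404669, 0.0011851257163743158]) @ [[-0.22, 0.03, 0.97], [0.76, 0.63, 0.15], [0.61, -0.78, 0.17]]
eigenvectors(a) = [[-0.51, 0.67, -0.55], [0.02, -0.72, -0.83], [0.86, 0.18, -0.10]]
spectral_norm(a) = 4.72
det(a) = -0.00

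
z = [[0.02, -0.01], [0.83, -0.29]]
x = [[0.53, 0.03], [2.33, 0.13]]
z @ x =[[-0.01,-0.0], [-0.24,-0.01]]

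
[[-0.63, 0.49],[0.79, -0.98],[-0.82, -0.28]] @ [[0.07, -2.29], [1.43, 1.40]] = [[0.66, 2.13], [-1.35, -3.18], [-0.46, 1.49]]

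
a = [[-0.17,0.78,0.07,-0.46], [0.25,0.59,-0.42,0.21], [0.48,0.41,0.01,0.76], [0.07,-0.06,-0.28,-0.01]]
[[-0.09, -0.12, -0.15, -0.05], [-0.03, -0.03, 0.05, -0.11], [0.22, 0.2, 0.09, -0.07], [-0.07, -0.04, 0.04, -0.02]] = a@[[0.07, 0.17, -0.09, 0.08],  [0.01, -0.04, -0.07, -0.11],  [0.25, 0.2, -0.16, 0.11],  [0.23, 0.17, 0.22, -0.08]]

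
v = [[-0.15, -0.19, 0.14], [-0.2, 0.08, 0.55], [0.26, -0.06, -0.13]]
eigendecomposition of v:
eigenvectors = [[-0.63+0.00j, (0.22-0.41j), 0.22+0.41j], [(-0.67+0j), (-0.76+0j), -0.76-0.00j], [(0.4+0j), 0.03-0.45j, (0.03+0.45j)]]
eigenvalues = [(-0.44+0j), (0.12+0.22j), (0.12-0.22j)]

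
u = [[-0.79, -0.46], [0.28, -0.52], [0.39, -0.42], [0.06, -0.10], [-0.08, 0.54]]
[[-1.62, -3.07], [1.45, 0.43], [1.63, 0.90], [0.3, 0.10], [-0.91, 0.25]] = u@[[2.79, 3.33], [-1.28, 0.96]]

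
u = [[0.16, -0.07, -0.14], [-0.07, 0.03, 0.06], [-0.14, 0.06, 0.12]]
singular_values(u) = [0.31, 0.0, 0.0]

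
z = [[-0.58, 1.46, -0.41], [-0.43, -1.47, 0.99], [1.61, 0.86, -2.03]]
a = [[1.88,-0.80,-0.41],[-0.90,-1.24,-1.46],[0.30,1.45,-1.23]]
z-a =[[-2.46,2.26,0.00], [0.47,-0.23,2.45], [1.31,-0.59,-0.8]]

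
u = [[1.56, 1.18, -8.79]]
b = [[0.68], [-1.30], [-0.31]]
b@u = [[1.06, 0.80, -5.98],[-2.03, -1.53, 11.43],[-0.48, -0.37, 2.72]]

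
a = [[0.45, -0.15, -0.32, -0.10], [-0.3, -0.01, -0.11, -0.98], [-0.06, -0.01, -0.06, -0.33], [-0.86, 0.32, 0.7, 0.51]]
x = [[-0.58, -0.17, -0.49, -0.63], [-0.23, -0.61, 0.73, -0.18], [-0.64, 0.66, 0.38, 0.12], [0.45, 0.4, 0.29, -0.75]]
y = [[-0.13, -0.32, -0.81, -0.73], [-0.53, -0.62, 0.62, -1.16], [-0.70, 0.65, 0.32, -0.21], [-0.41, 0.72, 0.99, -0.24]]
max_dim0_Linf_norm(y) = 1.16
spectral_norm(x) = 1.01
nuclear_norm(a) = 2.47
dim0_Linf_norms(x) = [0.64, 0.66, 0.73, 0.75]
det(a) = 0.00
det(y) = -0.55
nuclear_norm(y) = 4.44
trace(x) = -1.56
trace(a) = 0.89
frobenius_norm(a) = 1.76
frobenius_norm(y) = 2.55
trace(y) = -0.67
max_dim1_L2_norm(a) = 1.26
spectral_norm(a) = 1.43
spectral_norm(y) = 1.81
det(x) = -1.00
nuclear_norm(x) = 4.00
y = a + x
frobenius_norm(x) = 2.00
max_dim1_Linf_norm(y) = 1.16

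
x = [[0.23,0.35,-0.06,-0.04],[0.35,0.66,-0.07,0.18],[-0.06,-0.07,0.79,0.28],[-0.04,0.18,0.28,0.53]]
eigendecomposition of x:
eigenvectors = [[0.81,-0.38,0.44,-0.08], [-0.51,-0.11,0.85,0.04], [-0.08,-0.52,-0.16,0.83], [0.28,0.75,0.24,0.55]]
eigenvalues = [-0.0, 0.33, 0.91, 0.98]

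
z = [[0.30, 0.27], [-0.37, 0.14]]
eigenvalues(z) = [(0.22+0.31j), (0.22-0.31j)]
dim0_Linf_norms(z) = [0.37, 0.27]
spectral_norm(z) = 0.48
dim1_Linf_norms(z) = [0.3, 0.37]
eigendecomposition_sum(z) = [[(0.15+0.12j), (0.14-0.1j)],[-0.19+0.13j, 0.07+0.18j]] + [[0.15-0.12j, 0.14+0.10j],  [(-0.19-0.13j), 0.07-0.18j]]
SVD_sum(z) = [[0.34, 0.07], [-0.33, -0.07]] + [[-0.04,0.20], [-0.04,0.21]]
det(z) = 0.14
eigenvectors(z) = [[-0.16-0.63j, -0.16+0.63j], [(0.76+0j), (0.76-0j)]]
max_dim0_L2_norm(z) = 0.48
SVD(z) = [[-0.72, 0.69], [0.69, 0.72]] @ diag([0.482669568099518, 0.293989945458386]) @ [[-0.98, -0.2], [-0.2, 0.98]]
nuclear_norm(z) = 0.78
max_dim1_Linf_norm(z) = 0.37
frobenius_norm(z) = 0.57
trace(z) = 0.44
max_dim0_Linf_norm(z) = 0.37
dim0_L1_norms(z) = [0.67, 0.41]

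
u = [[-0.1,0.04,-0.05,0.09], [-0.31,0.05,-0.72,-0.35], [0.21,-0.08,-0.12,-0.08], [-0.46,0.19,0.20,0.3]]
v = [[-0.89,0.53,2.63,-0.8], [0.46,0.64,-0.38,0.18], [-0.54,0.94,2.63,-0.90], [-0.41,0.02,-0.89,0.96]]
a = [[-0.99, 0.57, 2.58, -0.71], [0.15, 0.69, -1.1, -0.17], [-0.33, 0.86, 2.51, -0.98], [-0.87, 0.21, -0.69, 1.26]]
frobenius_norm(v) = 4.50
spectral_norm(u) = 0.88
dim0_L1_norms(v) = [2.3, 2.13, 6.53, 2.84]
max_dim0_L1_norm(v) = 6.53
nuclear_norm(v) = 6.16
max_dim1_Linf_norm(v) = 2.63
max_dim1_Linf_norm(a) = 2.58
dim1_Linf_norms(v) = [2.63, 0.64, 2.63, 0.96]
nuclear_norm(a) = 7.07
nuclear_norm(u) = 1.63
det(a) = -1.85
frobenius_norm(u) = 1.10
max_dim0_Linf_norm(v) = 2.63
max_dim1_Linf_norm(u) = 0.72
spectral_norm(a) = 4.19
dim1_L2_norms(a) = [2.91, 1.32, 2.85, 1.69]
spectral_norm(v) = 4.30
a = u + v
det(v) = 0.00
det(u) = 0.00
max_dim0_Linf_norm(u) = 0.72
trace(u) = 0.13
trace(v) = 3.34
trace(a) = 3.47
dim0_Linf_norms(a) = [0.99, 0.86, 2.58, 1.26]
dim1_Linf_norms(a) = [2.58, 1.1, 2.51, 1.26]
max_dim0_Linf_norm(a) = 2.58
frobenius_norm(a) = 4.60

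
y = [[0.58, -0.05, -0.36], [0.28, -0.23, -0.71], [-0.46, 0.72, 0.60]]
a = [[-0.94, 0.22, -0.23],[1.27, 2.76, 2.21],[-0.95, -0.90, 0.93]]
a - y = [[-1.52,0.27,0.13], [0.99,2.99,2.92], [-0.49,-1.62,0.33]]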